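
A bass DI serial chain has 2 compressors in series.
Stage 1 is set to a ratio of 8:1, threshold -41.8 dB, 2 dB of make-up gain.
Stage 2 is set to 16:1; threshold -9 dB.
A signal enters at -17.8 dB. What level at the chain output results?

Stage 1: 24 dB above -41.8 dB, reduced 8:1 to 3 dB above → -38.8 dB; +2 dB make-up → -36.8 dB.
Stage 2: below threshold (-36.8 ≤ -9); passes unchanged; output -36.8 dB.

-36.8 dB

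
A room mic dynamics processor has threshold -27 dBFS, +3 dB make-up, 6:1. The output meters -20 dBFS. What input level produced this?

-3 dBFS

Remove make-up: -20 − 3 = -23 dBFS.
Post-compression overshoot = -23 − (-27) = 4 dB.
Input overshoot = R × output overshoot = 24 dB → input = -27 + 24 = -3 dBFS.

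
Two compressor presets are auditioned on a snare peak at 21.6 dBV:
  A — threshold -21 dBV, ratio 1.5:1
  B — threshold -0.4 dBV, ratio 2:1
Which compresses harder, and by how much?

A: overshoot 42.6 dB → output overshoot 28.4 dB → GR 14.2 dB.
B: overshoot 22 dB → output overshoot 11 dB → GR 11 dB.
A reduces 3.2 dB more.

A, by 3.2 dB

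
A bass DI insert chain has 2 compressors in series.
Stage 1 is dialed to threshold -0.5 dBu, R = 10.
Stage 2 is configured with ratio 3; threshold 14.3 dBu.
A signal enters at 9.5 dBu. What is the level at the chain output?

Stage 1: 10 dB above -0.5 dBu, reduced 10:1 to 1 dB above → 0.5 dBu.
Stage 2: 0.5 dBu ≤ 14.3 dBu, so stage 2 doesn't engage; output 0.5 dBu.

0.5 dBu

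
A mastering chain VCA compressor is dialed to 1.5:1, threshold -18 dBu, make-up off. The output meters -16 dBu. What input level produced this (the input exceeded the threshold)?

That's 2 dB above the -18 dBu threshold.
Undo the ratio: input overshoot = 2 × 1.5 = 3 dB, giving input = -15 dBu.

-15 dBu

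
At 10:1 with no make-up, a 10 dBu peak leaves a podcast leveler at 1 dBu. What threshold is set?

0 dBu

Input is 10 dB above T (since output overshoot × R = input overshoot: (1 − T)·10 = 10 − T gives T = 0 dBu).
Check: 0 + (10 − 0)/10 = 0 + 1 = 1 dBu. ✓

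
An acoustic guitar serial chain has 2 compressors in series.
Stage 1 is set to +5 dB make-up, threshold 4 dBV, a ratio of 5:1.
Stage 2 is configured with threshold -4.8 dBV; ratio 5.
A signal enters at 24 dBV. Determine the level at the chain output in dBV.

-1.24 dBV

Stage 1: 24 dBV is 20 dB over 4 dBV; at 5:1 that becomes 4 dB over, giving 8 dBV; +5 dB make-up → 13 dBV.
Stage 2: 13 dBV is 17.8 dB over -4.8 dBV; at 5:1 that becomes 3.56 dB over, giving -1.24 dBV.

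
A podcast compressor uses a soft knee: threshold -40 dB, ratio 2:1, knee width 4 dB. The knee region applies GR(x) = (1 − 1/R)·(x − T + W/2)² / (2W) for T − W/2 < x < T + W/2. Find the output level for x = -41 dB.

x − T + W/2 = -41 − (-40) + 2 = 1.
GR = (1 − 1/2) × 1² / 8 = 0.5 × 1 / 8 = 0.0625 dB.
Output = -41 − 0.0625 = -41.0625 dB.

-41.0625 dB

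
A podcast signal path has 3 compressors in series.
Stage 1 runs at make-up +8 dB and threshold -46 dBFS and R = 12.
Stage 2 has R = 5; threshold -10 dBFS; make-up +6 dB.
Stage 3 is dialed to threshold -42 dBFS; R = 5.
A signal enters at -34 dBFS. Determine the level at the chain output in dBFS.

Stage 1: overshoot 12 dB → 12/12 = 1 dB → -45 dBFS; +8 dB make-up → -37 dBFS.
Stage 2: -37 dBFS ≤ -10 dBFS, so stage 2 doesn't engage; make-up brings it to -31 dBFS.
Stage 3: -31 dBFS is 11 dB over -42 dBFS; at 5:1 that becomes 2.2 dB over, giving -39.8 dBFS.

-39.8 dBFS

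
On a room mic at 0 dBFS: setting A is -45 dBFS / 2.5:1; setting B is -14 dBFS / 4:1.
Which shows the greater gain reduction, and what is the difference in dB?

A, by 16.5 dB

A: GR = 45 − 45/2.5 = 27 dB.
B: GR = 14 − 14/4 = 10.5 dB.
A reduces 16.5 dB more.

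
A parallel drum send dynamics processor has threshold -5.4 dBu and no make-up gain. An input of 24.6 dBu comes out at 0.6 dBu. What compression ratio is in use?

5:1

Input overshoot = 24.6 − (-5.4) = 30 dB; output overshoot = 0.6 − (-5.4) = 6 dB.
Ratio = 30 / 6 = 5.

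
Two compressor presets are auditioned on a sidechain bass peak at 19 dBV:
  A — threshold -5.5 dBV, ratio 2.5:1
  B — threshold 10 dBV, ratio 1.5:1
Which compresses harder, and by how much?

A, by 11.7 dB

A: GR = 24.5 − 24.5/2.5 = 14.7 dB.
B: GR = 9 − 9/1.5 = 3 dB.
A reduces 11.7 dB more.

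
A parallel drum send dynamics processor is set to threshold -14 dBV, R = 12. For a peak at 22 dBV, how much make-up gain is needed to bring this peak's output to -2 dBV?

9 dB

Overshoot 36 dB → 36/12 = 3 dB after compression, so the compressed level is -14 + 3 = -11 dBV.
Make-up = target − compressed = -2 − (-11) = 9 dB.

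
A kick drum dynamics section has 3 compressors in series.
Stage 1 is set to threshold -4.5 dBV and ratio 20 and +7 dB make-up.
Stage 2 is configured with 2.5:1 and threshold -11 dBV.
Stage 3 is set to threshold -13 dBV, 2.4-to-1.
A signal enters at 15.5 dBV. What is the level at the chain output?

Stage 1: 15.5 dBV is 20 dB over -4.5 dBV; at 20:1 that becomes 1 dB over, giving -3.5 dBV; +7 dB make-up → 3.5 dBV.
Stage 2: 3.5 dBV is 14.5 dB over -11 dBV; at 2.5:1 that becomes 5.8 dB over, giving -5.2 dBV.
Stage 3: overshoot 7.8 dB → 7.8/2.4 = 3.25 dB → -9.75 dBV.

-9.75 dBV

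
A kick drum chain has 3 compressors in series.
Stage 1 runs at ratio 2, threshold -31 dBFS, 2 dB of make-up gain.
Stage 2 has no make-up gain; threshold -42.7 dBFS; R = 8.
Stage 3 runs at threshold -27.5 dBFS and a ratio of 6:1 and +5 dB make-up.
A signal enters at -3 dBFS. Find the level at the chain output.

Stage 1: 28 dB above -31 dBFS, reduced 2:1 to 14 dB above → -17 dBFS; +2 dB make-up → -15 dBFS.
Stage 2: -15 dBFS is 27.7 dB over -42.7 dBFS; at 8:1 that becomes 3.4625 dB over, giving -39.2375 dBFS.
Stage 3: below threshold (-39.2375 ≤ -27.5); passes unchanged; make-up brings it to -34.2375 dBFS.

-34.2375 dBFS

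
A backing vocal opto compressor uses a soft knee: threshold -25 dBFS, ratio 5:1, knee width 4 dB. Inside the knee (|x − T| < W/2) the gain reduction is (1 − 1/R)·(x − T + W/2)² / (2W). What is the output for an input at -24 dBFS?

-24.9 dBFS

x − T + W/2 = -24 − (-25) + 2 = 3.
GR = (1 − 1/5) × 3² / 8 = 0.8 × 9 / 8 = 0.9 dB.
Output = -24 − 0.9 = -24.9 dBFS.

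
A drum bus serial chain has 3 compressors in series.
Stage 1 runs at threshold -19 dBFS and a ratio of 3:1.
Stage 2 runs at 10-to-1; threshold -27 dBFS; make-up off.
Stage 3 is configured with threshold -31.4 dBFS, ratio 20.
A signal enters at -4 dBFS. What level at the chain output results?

-31.115 dBFS

Stage 1: -4 dBFS is 15 dB over -19 dBFS; at 3:1 that becomes 5 dB over, giving -14 dBFS.
Stage 2: 13 dB above -27 dBFS, reduced 10:1 to 1.3 dB above → -25.7 dBFS.
Stage 3: -25.7 dBFS is 5.7 dB over -31.4 dBFS; at 20:1 that becomes 0.285 dB over, giving -31.115 dBFS.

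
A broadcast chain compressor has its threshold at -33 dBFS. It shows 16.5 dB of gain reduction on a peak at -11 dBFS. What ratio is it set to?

Input overshoot = -11 − (-33) = 22 dB.
Output overshoot = 22 − 16.5 = 5.5 dB.
Ratio = input overshoot / output overshoot = 22 / 5.5 = 4.

4:1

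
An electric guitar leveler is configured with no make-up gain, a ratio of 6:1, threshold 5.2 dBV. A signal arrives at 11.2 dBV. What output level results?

Overshoot: 11.2 − 5.2 = 6 dB.
At 6:1 the overshoot is divided by 6, leaving 1 dB above threshold.
That puts the output at 6.2 dBV.

6.2 dBV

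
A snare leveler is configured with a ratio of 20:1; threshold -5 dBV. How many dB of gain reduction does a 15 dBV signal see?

19 dB

The signal is 20 dB above threshold.
A 20:1 ratio leaves 1 dB of that excess.
GR = overshoot in − overshoot out = 20 − 1 = 19 dB.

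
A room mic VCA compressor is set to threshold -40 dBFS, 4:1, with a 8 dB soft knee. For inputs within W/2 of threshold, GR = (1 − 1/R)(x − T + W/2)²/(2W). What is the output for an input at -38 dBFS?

-39.6875 dBFS

x − T + W/2 = -38 − (-40) + 4 = 6.
GR = (1 − 1/4) × 6² / 16 = 0.75 × 36 / 16 = 1.6875 dB.
Output = -38 − 1.6875 = -39.6875 dBFS.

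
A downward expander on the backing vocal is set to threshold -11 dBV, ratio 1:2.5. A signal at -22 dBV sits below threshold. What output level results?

Undershoot = (-11) − (-22) = 11 dB.
At 1:2.5, that expands to 27.5 dB under threshold.
Output = -11 − 27.5 = -38.5 dBV.

-38.5 dBV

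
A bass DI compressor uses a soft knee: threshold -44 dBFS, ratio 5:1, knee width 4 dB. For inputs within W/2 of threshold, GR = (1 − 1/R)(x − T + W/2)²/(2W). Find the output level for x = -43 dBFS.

-43.9 dBFS

x − T + W/2 = -43 − (-44) + 2 = 3.
GR = (1 − 1/5) × 3² / 8 = 0.8 × 9 / 8 = 0.9 dB.
Output = -43 − 0.9 = -43.9 dBFS.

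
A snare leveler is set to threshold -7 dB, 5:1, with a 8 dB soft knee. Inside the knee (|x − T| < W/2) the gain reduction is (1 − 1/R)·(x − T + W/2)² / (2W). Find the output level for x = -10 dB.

-10.05 dB

x − T + W/2 = -10 − (-7) + 4 = 1.
GR = (1 − 1/5) × 1² / 16 = 0.8 × 1 / 16 = 0.05 dB.
Output = -10 − 0.05 = -10.05 dB.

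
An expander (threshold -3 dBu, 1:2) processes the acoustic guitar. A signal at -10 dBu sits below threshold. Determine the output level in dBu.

-17 dBu

The input is 7 dB below the -3 dBu threshold.
A 1:2 expander multiplies undershoot by 2: 7 × 2 = 14 dB below threshold.
Output = -3 − 14 = -17 dBu.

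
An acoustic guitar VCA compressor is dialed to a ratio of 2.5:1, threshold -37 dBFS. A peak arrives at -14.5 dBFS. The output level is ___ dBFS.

Overshoot: -14.5 − (-37) = 22.5 dB.
The 22.5 dB excess becomes 9 dB after 2.5:1 reduction.
That puts the output at -28 dBFS.

-28 dBFS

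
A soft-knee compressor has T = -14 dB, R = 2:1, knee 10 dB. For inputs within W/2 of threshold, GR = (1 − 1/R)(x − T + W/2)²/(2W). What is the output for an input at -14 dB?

x − T + W/2 = -14 − (-14) + 5 = 5.
GR = (1 − 1/2) × 5² / 20 = 0.5 × 25 / 20 = 0.625 dB.
Output = -14 − 0.625 = -14.625 dB.

-14.625 dB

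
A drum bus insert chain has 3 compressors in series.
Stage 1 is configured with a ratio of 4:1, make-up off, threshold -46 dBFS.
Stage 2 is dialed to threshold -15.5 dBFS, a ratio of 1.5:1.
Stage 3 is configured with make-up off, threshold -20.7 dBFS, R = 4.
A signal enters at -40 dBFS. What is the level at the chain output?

-44.5 dBFS

Stage 1: -40 dBFS is 6 dB over -46 dBFS; at 4:1 that becomes 1.5 dB over, giving -44.5 dBFS.
Stage 2: below threshold (-44.5 ≤ -15.5); passes unchanged; output -44.5 dBFS.
Stage 3: -44.5 dBFS ≤ -20.7 dBFS, so stage 3 doesn't engage; output -44.5 dBFS.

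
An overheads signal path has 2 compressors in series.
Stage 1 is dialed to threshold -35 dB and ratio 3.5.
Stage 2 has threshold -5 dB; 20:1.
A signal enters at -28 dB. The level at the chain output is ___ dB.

-33 dB

Stage 1: 7 dB above -35 dB, reduced 3.5:1 to 2 dB above → -33 dB.
Stage 2: below threshold (-33 ≤ -5); passes unchanged; output -33 dB.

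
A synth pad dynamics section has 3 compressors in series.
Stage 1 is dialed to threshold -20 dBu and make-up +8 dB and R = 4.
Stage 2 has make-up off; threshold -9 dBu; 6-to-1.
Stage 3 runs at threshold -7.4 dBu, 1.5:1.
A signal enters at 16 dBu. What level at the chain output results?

Stage 1: 36 dB above -20 dBu, reduced 4:1 to 9 dB above → -11 dBu; +8 dB make-up → -3 dBu.
Stage 2: -3 dBu is 6 dB over -9 dBu; at 6:1 that becomes 1 dB over, giving -8 dBu.
Stage 3: -8 dBu is at or below the -7.4 dBu threshold — no compression; output -8 dBu.

-8 dBu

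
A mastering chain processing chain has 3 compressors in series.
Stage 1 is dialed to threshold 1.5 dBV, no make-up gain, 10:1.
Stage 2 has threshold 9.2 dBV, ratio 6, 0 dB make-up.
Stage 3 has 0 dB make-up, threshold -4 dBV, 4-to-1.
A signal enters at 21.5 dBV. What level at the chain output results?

-2.125 dBV

Stage 1: overshoot 20 dB → 20/10 = 2 dB → 3.5 dBV.
Stage 2: 3.5 dBV is at or below the 9.2 dBV threshold — no compression; output 3.5 dBV.
Stage 3: 7.5 dB above -4 dBV, reduced 4:1 to 1.875 dB above → -2.125 dBV.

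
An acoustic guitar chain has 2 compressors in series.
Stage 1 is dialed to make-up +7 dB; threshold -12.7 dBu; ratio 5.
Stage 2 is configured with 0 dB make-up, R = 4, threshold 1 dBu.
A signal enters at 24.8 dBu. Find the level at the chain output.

1.2 dBu

Stage 1: 37.5 dB above -12.7 dBu, reduced 5:1 to 7.5 dB above → -5.2 dBu; +7 dB make-up → 1.8 dBu.
Stage 2: overshoot 0.8 dB → 0.8/4 = 0.2 dB → 1.2 dBu.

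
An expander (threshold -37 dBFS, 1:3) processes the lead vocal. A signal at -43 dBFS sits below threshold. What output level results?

-55 dBFS

The input is 6 dB below the -37 dBFS threshold.
A 1:3 expander multiplies undershoot by 3: 6 × 3 = 18 dB below threshold.
Output = -37 − 18 = -55 dBFS.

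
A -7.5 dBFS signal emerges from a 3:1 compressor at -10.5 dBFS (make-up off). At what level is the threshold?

-12 dBFS

Let T be the threshold. Output overshoot = (input overshoot)/R, so -10.5 − T = (-7.5 − T)/3.
3·(-10.5 − T) = -7.5 − T → 2·T = -31.5 − (-7.5) = -24.
T = -24/2 = -12 dBFS.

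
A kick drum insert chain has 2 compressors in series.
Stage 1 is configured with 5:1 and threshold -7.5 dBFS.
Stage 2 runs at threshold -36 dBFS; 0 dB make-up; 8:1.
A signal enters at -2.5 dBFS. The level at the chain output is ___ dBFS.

-32.3125 dBFS

Stage 1: 5 dB above -7.5 dBFS, reduced 5:1 to 1 dB above → -6.5 dBFS.
Stage 2: -6.5 dBFS is 29.5 dB over -36 dBFS; at 8:1 that becomes 3.6875 dB over, giving -32.3125 dBFS.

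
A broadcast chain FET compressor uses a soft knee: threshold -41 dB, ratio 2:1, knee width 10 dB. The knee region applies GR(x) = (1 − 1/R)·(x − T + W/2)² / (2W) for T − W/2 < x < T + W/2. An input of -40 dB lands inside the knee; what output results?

x − T + W/2 = -40 − (-41) + 5 = 6.
GR = (1 − 1/2) × 6² / 20 = 0.5 × 36 / 20 = 0.9 dB.
Output = -40 − 0.9 = -40.9 dB.

-40.9 dB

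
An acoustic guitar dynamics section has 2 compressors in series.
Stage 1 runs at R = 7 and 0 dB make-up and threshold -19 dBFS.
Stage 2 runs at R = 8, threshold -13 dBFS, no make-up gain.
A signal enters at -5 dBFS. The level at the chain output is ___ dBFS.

Stage 1: -5 dBFS is 14 dB over -19 dBFS; at 7:1 that becomes 2 dB over, giving -17 dBFS.
Stage 2: below threshold (-17 ≤ -13); passes unchanged; output -17 dBFS.

-17 dBFS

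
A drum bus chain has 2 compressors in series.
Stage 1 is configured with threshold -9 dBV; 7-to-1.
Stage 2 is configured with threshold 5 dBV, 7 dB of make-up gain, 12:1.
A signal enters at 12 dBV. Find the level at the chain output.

Stage 1: overshoot 21 dB → 21/7 = 3 dB → -6 dBV.
Stage 2: -6 dBV is at or below the 5 dBV threshold — no compression; make-up brings it to 1 dBV.

1 dBV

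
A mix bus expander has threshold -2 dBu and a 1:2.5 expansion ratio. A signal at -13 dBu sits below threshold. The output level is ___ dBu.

Below threshold, a 1:2.5 expander applies gain = (2.5−1)×(T − x) of attenuation.
(2.5−1) × 11 = 16.5 dB, so output = -13 − 16.5 = -29.5 dBu.

-29.5 dBu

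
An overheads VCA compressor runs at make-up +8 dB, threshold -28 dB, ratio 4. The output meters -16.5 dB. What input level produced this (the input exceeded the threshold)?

Remove make-up: -16.5 − 8 = -24.5 dB.
Post-compression overshoot = -24.5 − (-28) = 3.5 dB.
Undo the ratio: input overshoot = 3.5 × 4 = 14 dB, giving input = -14 dB.

-14 dB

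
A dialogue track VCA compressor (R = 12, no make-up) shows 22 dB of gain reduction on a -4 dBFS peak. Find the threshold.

Input is 24 dB above T (since output overshoot × R = input overshoot: (-26 − T)·12 = -4 − T gives T = -28 dBFS).
Check: -28 + (-4 − (-28))/12 = -28 + 2 = -26 dBFS. ✓

-28 dBFS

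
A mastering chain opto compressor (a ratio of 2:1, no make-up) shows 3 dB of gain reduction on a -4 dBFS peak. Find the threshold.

-10 dBFS

Let T be the threshold. Output overshoot = (input overshoot)/R, so -7 − T = (-4 − T)/2.
2·(-7 − T) = -4 − T → 1·T = -14 − (-4) = -10.
T = -10/1 = -10 dBFS.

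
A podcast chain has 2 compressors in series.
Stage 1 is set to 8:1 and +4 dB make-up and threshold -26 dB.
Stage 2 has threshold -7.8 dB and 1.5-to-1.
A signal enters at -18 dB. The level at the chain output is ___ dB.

Stage 1: overshoot 8 dB → 8/8 = 1 dB → -25 dB; +4 dB make-up → -21 dB.
Stage 2: -21 dB is at or below the -7.8 dB threshold — no compression; output -21 dB.

-21 dB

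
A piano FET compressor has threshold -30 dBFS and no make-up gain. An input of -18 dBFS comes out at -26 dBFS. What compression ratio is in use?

3:1

Input overshoot = -18 − (-30) = 12 dB; output overshoot = -26 − (-30) = 4 dB.
Ratio = 12 / 4 = 3.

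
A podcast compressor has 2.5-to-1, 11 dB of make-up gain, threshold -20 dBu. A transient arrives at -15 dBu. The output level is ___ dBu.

-7 dBu

Overshoot: -15 − (-20) = 5 dB.
The 5 dB excess becomes 2 dB after 2.5:1 reduction.
So the level is -20 + 2 = -18 dBu; make-up adds 11 dB, giving -7 dBu.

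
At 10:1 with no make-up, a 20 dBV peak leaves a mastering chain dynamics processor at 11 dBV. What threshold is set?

10 dBV

Gain reduction = 20 − 11 = 9 dB; output overshoot = GR / (R − 1) = 9 / 9 = 1 dB.
Threshold = output − output overshoot = 11 − 1 = 10 dBV.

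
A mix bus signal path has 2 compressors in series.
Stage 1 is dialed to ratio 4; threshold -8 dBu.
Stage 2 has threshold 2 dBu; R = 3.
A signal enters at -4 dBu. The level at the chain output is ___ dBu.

-7 dBu

Stage 1: -4 dBu is 4 dB over -8 dBu; at 4:1 that becomes 1 dB over, giving -7 dBu.
Stage 2: -7 dBu ≤ 2 dBu, so stage 2 doesn't engage; output -7 dBu.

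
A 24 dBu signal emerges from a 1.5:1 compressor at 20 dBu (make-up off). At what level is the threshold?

12 dBu

Input is 12 dB above T (since output overshoot × R = input overshoot: (20 − T)·1.5 = 24 − T gives T = 12 dBu).
Check: 12 + (24 − 12)/1.5 = 12 + 8 = 20 dBu. ✓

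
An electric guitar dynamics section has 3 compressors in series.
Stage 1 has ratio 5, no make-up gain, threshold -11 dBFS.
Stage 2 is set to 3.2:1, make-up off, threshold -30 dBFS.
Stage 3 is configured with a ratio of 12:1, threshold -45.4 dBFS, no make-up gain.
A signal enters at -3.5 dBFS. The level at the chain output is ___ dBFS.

Stage 1: 7.5 dB above -11 dBFS, reduced 5:1 to 1.5 dB above → -9.5 dBFS.
Stage 2: 20.5 dB above -30 dBFS, reduced 3.2:1 to 6.40625 dB above → -23.59375 dBFS.
Stage 3: overshoot 21.80625 dB → 21.80625/12 = 1.817187 dB → -43.582813 dBFS.

-43.582813 dBFS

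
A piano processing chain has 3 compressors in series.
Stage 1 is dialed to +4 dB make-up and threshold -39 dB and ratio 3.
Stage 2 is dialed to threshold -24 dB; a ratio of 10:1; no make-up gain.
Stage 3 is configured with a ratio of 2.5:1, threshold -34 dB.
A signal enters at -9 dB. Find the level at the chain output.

-30.4 dB

Stage 1: 30 dB above -39 dB, reduced 3:1 to 10 dB above → -29 dB; +4 dB make-up → -25 dB.
Stage 2: -25 dB is at or below the -24 dB threshold — no compression; output -25 dB.
Stage 3: overshoot 9 dB → 9/2.5 = 3.6 dB → -30.4 dB.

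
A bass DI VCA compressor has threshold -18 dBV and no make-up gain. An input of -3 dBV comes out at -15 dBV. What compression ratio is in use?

5:1

Input overshoot = -3 − (-18) = 15 dB; output overshoot = -15 − (-18) = 3 dB.
Ratio = 15 / 3 = 5.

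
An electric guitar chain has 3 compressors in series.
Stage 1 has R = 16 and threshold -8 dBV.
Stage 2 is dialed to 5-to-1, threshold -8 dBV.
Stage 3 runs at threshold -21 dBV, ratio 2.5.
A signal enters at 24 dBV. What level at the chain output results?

Stage 1: 24 dBV is 32 dB over -8 dBV; at 16:1 that becomes 2 dB over, giving -6 dBV.
Stage 2: overshoot 2 dB → 2/5 = 0.4 dB → -7.6 dBV.
Stage 3: overshoot 13.4 dB → 13.4/2.5 = 5.36 dB → -15.64 dBV.

-15.64 dBV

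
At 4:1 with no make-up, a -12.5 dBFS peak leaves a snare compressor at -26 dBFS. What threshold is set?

Let T be the threshold. Output overshoot = (input overshoot)/R, so -26 − T = (-12.5 − T)/4.
4·(-26 − T) = -12.5 − T → 3·T = -104 − (-12.5) = -91.5.
T = -91.5/3 = -30.5 dBFS.

-30.5 dBFS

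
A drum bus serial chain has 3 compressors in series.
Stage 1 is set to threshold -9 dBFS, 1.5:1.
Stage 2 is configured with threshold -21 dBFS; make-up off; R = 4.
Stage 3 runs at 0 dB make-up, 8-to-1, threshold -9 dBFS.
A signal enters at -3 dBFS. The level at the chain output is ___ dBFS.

Stage 1: -3 dBFS is 6 dB over -9 dBFS; at 1.5:1 that becomes 4 dB over, giving -5 dBFS.
Stage 2: overshoot 16 dB → 16/4 = 4 dB → -17 dBFS.
Stage 3: -17 dBFS is at or below the -9 dBFS threshold — no compression; output -17 dBFS.

-17 dBFS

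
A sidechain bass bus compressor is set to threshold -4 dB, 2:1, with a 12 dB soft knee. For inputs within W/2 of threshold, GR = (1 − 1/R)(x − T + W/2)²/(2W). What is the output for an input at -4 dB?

x − T + W/2 = -4 − (-4) + 6 = 6.
GR = (1 − 1/2) × 6² / 24 = 0.5 × 36 / 24 = 0.75 dB.
Output = -4 − 0.75 = -4.75 dB.

-4.75 dB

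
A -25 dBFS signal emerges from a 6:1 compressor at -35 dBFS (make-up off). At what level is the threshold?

-37 dBFS

Gain reduction = -25 − (-35) = 10 dB; output overshoot = GR / (R − 1) = 10 / 5 = 2 dB.
Threshold = output − output overshoot = -35 − 2 = -37 dBFS.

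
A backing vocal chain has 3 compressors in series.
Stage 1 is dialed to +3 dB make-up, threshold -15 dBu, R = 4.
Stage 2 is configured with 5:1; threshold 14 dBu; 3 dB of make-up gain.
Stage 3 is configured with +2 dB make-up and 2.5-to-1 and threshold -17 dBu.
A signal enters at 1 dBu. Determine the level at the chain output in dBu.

Stage 1: overshoot 16 dB → 16/4 = 4 dB → -11 dBu; +3 dB make-up → -8 dBu.
Stage 2: -8 dBu ≤ 14 dBu, so stage 2 doesn't engage; make-up brings it to -5 dBu.
Stage 3: -5 dBu is 12 dB over -17 dBu; at 2.5:1 that becomes 4.8 dB over, giving -12.2 dBu; +2 dB make-up → -10.2 dBu.

-10.2 dBu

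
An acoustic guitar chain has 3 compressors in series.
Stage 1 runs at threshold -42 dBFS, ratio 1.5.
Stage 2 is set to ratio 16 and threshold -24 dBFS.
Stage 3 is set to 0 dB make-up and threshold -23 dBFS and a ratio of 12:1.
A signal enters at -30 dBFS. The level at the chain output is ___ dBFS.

-34 dBFS

Stage 1: -30 dBFS is 12 dB over -42 dBFS; at 1.5:1 that becomes 8 dB over, giving -34 dBFS.
Stage 2: -34 dBFS is at or below the -24 dBFS threshold — no compression; output -34 dBFS.
Stage 3: -34 dBFS is at or below the -23 dBFS threshold — no compression; output -34 dBFS.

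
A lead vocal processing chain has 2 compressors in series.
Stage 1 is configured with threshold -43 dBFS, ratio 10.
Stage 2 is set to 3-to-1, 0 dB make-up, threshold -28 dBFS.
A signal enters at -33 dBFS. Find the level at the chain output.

-42 dBFS

Stage 1: -33 dBFS is 10 dB over -43 dBFS; at 10:1 that becomes 1 dB over, giving -42 dBFS.
Stage 2: -42 dBFS ≤ -28 dBFS, so stage 2 doesn't engage; output -42 dBFS.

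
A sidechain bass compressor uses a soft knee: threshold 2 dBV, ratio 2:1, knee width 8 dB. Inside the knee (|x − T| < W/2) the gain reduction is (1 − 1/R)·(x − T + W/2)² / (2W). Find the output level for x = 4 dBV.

x − T + W/2 = 4 − 2 + 4 = 6.
GR = (1 − 1/2) × 6² / 16 = 0.5 × 36 / 16 = 1.125 dB.
Output = 4 − 1.125 = 2.875 dBV.

2.875 dBV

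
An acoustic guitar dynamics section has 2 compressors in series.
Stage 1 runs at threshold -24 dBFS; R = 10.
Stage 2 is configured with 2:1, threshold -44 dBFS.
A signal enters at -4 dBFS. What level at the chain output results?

Stage 1: -4 dBFS is 20 dB over -24 dBFS; at 10:1 that becomes 2 dB over, giving -22 dBFS.
Stage 2: 22 dB above -44 dBFS, reduced 2:1 to 11 dB above → -33 dBFS.

-33 dBFS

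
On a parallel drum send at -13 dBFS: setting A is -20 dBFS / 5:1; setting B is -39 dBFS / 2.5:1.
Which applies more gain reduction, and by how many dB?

B, by 10 dB

A: overshoot 7 dB → output overshoot 1.4 dB → GR 5.6 dB.
B: overshoot 26 dB → output overshoot 10.4 dB → GR 15.6 dB.
B reduces 10 dB more.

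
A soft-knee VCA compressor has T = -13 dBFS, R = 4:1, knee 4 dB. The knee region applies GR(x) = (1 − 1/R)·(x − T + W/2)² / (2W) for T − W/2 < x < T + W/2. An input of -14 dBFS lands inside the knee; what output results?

x − T + W/2 = -14 − (-13) + 2 = 1.
GR = (1 − 1/4) × 1² / 8 = 0.75 × 1 / 8 = 0.09375 dB.
Output = -14 − 0.09375 = -14.09375 dBFS.

-14.09375 dBFS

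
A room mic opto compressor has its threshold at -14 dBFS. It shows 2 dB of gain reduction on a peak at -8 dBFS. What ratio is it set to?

1.5:1

Input overshoot = -8 − (-14) = 6 dB.
Output overshoot = 6 − 2 = 4 dB.
Ratio = input overshoot / output overshoot = 6 / 4 = 1.5.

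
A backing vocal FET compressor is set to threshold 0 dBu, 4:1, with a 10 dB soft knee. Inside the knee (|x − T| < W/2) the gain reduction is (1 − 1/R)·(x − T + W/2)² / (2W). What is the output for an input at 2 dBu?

x − T + W/2 = 2 − 0 + 5 = 7.
GR = (1 − 1/4) × 7² / 20 = 0.75 × 49 / 20 = 1.8375 dB.
Output = 2 − 1.8375 = 0.1625 dBu.

0.1625 dBu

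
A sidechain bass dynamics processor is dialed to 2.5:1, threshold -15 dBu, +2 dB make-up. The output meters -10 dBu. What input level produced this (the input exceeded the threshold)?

Remove make-up: -10 − 2 = -12 dBu.
That's 3 dB above the -15 dBu threshold.
Input overshoot = R × output overshoot = 7.5 dB → input = -15 + 7.5 = -7.5 dBu.

-7.5 dBu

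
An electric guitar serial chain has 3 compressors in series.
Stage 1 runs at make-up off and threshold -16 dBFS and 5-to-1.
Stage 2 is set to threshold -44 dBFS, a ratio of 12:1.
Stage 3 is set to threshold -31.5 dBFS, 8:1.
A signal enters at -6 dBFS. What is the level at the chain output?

Stage 1: -6 dBFS is 10 dB over -16 dBFS; at 5:1 that becomes 2 dB over, giving -14 dBFS.
Stage 2: -14 dBFS is 30 dB over -44 dBFS; at 12:1 that becomes 2.5 dB over, giving -41.5 dBFS.
Stage 3: -41.5 dBFS ≤ -31.5 dBFS, so stage 3 doesn't engage; output -41.5 dBFS.

-41.5 dBFS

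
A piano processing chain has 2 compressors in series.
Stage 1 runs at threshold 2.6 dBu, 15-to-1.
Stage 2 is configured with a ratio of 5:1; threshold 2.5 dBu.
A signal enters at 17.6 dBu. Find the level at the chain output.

Stage 1: 15 dB above 2.6 dBu, reduced 15:1 to 1 dB above → 3.6 dBu.
Stage 2: overshoot 1.1 dB → 1.1/5 = 0.22 dB → 2.72 dBu.

2.72 dBu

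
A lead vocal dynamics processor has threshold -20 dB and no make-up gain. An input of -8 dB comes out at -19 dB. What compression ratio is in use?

Input overshoot = -8 − (-20) = 12 dB; output overshoot = -19 − (-20) = 1 dB.
Ratio = 12 / 1 = 12.

12:1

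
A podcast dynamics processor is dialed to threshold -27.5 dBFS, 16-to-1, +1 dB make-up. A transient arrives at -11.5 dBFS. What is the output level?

-25.5 dBFS

The input is 16 dB above the -27.5 dBFS threshold.
16:1 compression reduces that to 16/16 = 1 dB over.
So the level is -27.5 + 1 = -26.5 dBFS; make-up adds 1 dB, giving -25.5 dBFS.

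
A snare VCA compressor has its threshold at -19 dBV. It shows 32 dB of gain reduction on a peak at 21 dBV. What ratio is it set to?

Input overshoot = 21 − (-19) = 40 dB.
Output overshoot = 40 − 32 = 8 dB.
Ratio = input overshoot / output overshoot = 40 / 8 = 5.

5:1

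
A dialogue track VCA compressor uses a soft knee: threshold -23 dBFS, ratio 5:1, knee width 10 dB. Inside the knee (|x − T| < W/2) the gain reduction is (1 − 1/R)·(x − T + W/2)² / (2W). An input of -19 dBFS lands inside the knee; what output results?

-22.24 dBFS

x − T + W/2 = -19 − (-23) + 5 = 9.
GR = (1 − 1/5) × 9² / 20 = 0.8 × 81 / 20 = 3.24 dB.
Output = -19 − 3.24 = -22.24 dBFS.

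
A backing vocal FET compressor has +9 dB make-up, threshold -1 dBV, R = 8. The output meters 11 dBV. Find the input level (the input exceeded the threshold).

Before make-up, the level was 11 − 9 = 2 dBV.
Post-compression overshoot = 2 − (-1) = 3 dB.
Undo the ratio: input overshoot = 3 × 8 = 24 dB, giving input = 23 dBV.

23 dBV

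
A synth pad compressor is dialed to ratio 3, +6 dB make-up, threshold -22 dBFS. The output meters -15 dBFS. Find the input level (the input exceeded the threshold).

Remove make-up: -15 − 6 = -21 dBFS.
Post-compression overshoot = -21 − (-22) = 1 dB.
Undo the ratio: input overshoot = 1 × 3 = 3 dB, giving input = -19 dBFS.

-19 dBFS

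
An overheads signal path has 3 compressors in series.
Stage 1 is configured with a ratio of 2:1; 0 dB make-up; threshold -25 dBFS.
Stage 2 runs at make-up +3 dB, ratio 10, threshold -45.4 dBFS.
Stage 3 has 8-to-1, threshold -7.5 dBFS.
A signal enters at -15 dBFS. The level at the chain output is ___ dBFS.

-39.86 dBFS

Stage 1: -15 dBFS is 10 dB over -25 dBFS; at 2:1 that becomes 5 dB over, giving -20 dBFS.
Stage 2: -20 dBFS is 25.4 dB over -45.4 dBFS; at 10:1 that becomes 2.54 dB over, giving -42.86 dBFS; +3 dB make-up → -39.86 dBFS.
Stage 3: -39.86 dBFS ≤ -7.5 dBFS, so stage 3 doesn't engage; output -39.86 dBFS.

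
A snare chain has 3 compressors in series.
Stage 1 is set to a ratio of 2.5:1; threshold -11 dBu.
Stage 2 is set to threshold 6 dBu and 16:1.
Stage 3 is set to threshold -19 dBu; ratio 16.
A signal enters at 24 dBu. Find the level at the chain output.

Stage 1: 35 dB above -11 dBu, reduced 2.5:1 to 14 dB above → 3 dBu.
Stage 2: 3 dBu is at or below the 6 dBu threshold — no compression; output 3 dBu.
Stage 3: 3 dBu is 22 dB over -19 dBu; at 16:1 that becomes 1.375 dB over, giving -17.625 dBu.

-17.625 dBu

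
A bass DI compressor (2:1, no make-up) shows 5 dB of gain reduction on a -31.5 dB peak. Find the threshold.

Let T be the threshold. Output overshoot = (input overshoot)/R, so -36.5 − T = (-31.5 − T)/2.
2·(-36.5 − T) = -31.5 − T → 1·T = -73 − (-31.5) = -41.5.
T = -41.5/1 = -41.5 dB.

-41.5 dB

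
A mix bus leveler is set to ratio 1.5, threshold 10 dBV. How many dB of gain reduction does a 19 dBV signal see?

Overshoot = 19 − 10 = 9 dB.
A 1.5:1 ratio leaves 6 dB of that excess.
Gain reduction = 9 − 6 = 3 dB.

3 dB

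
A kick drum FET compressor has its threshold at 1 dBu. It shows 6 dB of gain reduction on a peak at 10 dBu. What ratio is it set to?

3:1

Input overshoot = 10 − 1 = 9 dB.
Output overshoot = 9 − 6 = 3 dB.
Ratio = input overshoot / output overshoot = 9 / 3 = 3.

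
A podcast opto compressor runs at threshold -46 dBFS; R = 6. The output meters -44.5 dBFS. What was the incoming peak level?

Post-compression overshoot = -44.5 − (-46) = 1.5 dB.
Undo the ratio: input overshoot = 1.5 × 6 = 9 dB, giving input = -37 dBFS.

-37 dBFS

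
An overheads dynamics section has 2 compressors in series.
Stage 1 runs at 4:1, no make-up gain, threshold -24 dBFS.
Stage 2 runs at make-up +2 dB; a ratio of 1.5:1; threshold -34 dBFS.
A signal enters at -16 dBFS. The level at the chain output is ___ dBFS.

-24 dBFS

Stage 1: overshoot 8 dB → 8/4 = 2 dB → -22 dBFS.
Stage 2: -22 dBFS is 12 dB over -34 dBFS; at 1.5:1 that becomes 8 dB over, giving -26 dBFS; +2 dB make-up → -24 dBFS.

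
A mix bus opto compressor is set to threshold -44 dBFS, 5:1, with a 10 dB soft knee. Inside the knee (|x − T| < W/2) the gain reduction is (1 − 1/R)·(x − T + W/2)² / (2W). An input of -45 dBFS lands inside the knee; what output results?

-45.64 dBFS

x − T + W/2 = -45 − (-44) + 5 = 4.
GR = (1 − 1/5) × 4² / 20 = 0.8 × 16 / 20 = 0.64 dB.
Output = -45 − 0.64 = -45.64 dBFS.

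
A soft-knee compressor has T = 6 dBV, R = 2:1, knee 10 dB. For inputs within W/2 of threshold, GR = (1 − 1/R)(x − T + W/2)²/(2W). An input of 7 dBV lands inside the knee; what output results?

6.1 dBV

x − T + W/2 = 7 − 6 + 5 = 6.
GR = (1 − 1/2) × 6² / 20 = 0.5 × 36 / 20 = 0.9 dB.
Output = 7 − 0.9 = 6.1 dBV.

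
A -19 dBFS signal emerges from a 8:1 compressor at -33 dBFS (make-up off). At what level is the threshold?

-35 dBFS

Gain reduction = -19 − (-33) = 14 dB; output overshoot = GR / (R − 1) = 14 / 7 = 2 dB.
Threshold = output − output overshoot = -33 − 2 = -35 dBFS.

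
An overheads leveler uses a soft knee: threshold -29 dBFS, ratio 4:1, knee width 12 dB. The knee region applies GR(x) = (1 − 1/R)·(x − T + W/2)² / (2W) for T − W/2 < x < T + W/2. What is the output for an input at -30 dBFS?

-30.78125 dBFS

x − T + W/2 = -30 − (-29) + 6 = 5.
GR = (1 − 1/4) × 5² / 24 = 0.75 × 25 / 24 = 0.78125 dB.
Output = -30 − 0.78125 = -30.78125 dBFS.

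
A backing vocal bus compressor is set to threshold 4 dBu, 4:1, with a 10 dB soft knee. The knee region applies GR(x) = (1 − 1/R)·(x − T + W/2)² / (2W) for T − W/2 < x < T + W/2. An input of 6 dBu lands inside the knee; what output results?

4.1625 dBu

x − T + W/2 = 6 − 4 + 5 = 7.
GR = (1 − 1/4) × 7² / 20 = 0.75 × 49 / 20 = 1.8375 dB.
Output = 6 − 1.8375 = 4.1625 dBu.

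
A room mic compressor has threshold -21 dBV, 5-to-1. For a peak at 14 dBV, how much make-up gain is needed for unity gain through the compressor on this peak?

Overshoot 35 dB → 35/5 = 7 dB after compression, so the compressed level is -21 + 7 = -14 dBV.
Make-up = target − compressed = 14 − (-14) = 28 dB.

28 dB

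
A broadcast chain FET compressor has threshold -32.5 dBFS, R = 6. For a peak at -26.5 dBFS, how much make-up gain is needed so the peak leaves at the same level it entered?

Without make-up, output = threshold + overshoot/6 = -32.5 + 1 = -31.5 dBFS.
Gap to target: 5 dB.

5 dB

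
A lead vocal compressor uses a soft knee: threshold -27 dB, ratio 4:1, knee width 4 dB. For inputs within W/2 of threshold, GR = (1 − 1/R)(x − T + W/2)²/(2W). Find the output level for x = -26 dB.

x − T + W/2 = -26 − (-27) + 2 = 3.
GR = (1 − 1/4) × 3² / 8 = 0.75 × 9 / 8 = 0.84375 dB.
Output = -26 − 0.84375 = -26.84375 dB.

-26.84375 dB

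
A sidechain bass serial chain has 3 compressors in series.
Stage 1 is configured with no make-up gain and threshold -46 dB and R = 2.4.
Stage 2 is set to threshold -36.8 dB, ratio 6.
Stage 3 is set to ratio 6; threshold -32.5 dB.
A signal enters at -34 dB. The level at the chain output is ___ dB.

-41 dB

Stage 1: -34 dB is 12 dB over -46 dB; at 2.4:1 that becomes 5 dB over, giving -41 dB.
Stage 2: -41 dB is at or below the -36.8 dB threshold — no compression; output -41 dB.
Stage 3: -41 dB is at or below the -32.5 dB threshold — no compression; output -41 dB.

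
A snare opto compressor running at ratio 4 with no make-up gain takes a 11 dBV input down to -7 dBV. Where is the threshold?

Gain reduction = 11 − (-7) = 18 dB; output overshoot = GR / (R − 1) = 18 / 3 = 6 dB.
Threshold = output − output overshoot = -7 − 6 = -13 dBV.

-13 dBV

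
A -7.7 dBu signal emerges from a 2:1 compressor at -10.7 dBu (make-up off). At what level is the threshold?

Input is 6 dB above T (since output overshoot × R = input overshoot: (-10.7 − T)·2 = -7.7 − T gives T = -13.7 dBu).
Check: -13.7 + (-7.7 − (-13.7))/2 = -13.7 + 3 = -10.7 dBu. ✓

-13.7 dBu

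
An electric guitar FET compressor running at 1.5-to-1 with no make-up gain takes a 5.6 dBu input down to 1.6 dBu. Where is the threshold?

Let T be the threshold. Output overshoot = (input overshoot)/R, so 1.6 − T = (5.6 − T)/1.5.
1.5·(1.6 − T) = 5.6 − T → 0.5·T = 2.4 − 5.6 = -3.2.
T = -3.2/0.5 = -6.4 dBu.

-6.4 dBu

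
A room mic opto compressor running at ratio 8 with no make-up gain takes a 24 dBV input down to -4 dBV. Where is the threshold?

-8 dBV

Let T be the threshold. Output overshoot = (input overshoot)/R, so -4 − T = (24 − T)/8.
8·(-4 − T) = 24 − T → 7·T = -32 − 24 = -56.
T = -56/7 = -8 dBV.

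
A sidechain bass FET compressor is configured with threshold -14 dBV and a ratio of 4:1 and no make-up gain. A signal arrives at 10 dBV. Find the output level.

The input is 24 dB above the -14 dBV threshold.
At 4:1 the overshoot is divided by 4, leaving 6 dB above threshold.
Output = -14 + 6 = -8 dBV.

-8 dBV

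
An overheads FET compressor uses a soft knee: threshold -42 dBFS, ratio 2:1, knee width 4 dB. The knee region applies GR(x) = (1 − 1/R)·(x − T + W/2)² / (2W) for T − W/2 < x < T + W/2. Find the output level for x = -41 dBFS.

-41.5625 dBFS

x − T + W/2 = -41 − (-42) + 2 = 3.
GR = (1 − 1/2) × 3² / 8 = 0.5 × 9 / 8 = 0.5625 dB.
Output = -41 − 0.5625 = -41.5625 dBFS.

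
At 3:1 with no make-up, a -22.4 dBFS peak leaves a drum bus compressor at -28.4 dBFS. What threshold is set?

Input is 9 dB above T (since output overshoot × R = input overshoot: (-28.4 − T)·3 = -22.4 − T gives T = -31.4 dBFS).
Check: -31.4 + (-22.4 − (-31.4))/3 = -31.4 + 3 = -28.4 dBFS. ✓

-31.4 dBFS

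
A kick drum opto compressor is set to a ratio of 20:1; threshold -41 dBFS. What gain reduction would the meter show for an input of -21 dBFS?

The signal is 20 dB above threshold.
A 20:1 ratio leaves 1 dB of that excess.
Gain reduction = 20 − 1 = 19 dB.

19 dB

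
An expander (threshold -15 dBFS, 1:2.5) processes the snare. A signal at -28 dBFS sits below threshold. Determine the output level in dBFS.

-47.5 dBFS

The input is 13 dB below the -15 dBFS threshold.
A 1:2.5 expander multiplies undershoot by 2.5: 13 × 2.5 = 32.5 dB below threshold.
Output = -15 − 32.5 = -47.5 dBFS.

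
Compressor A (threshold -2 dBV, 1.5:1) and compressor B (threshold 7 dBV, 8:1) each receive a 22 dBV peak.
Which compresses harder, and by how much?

A: overshoot 24 dB → output overshoot 16 dB → GR 8 dB.
B: overshoot 15 dB → output overshoot 1.875 dB → GR 13.125 dB.
Difference: 5.125 dB in favour of B.

B, by 5.125 dB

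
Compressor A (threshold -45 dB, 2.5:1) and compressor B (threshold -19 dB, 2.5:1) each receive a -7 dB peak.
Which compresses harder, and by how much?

A, by 15.6 dB

A: 38 dB over, compressed to 15.2 dB over, so 22.8 dB of GR.
B: 12 dB over, compressed to 4.8 dB over, so 7.2 dB of GR.
A applies 15.6 dB more gain reduction.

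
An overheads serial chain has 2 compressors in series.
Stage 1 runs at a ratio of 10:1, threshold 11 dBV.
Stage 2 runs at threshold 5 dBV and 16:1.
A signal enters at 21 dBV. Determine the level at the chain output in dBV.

Stage 1: 21 dBV is 10 dB over 11 dBV; at 10:1 that becomes 1 dB over, giving 12 dBV.
Stage 2: 12 dBV is 7 dB over 5 dBV; at 16:1 that becomes 0.4375 dB over, giving 5.4375 dBV.

5.4375 dBV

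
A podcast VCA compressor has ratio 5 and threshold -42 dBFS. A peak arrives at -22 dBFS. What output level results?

Overshoot: -22 − (-42) = 20 dB.
5:1 compression reduces that to 20/5 = 4 dB over.
So the level is -42 + 4 = -38 dBFS.

-38 dBFS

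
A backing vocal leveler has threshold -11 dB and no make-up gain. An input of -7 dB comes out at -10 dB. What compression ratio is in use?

Input overshoot = -7 − (-11) = 4 dB; output overshoot = -10 − (-11) = 1 dB.
Ratio = 4 / 1 = 4.

4:1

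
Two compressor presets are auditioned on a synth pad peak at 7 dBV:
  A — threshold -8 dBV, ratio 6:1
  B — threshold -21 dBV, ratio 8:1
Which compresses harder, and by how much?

A: overshoot 15 dB → output overshoot 2.5 dB → GR 12.5 dB.
B: overshoot 28 dB → output overshoot 3.5 dB → GR 24.5 dB.
Difference: 12 dB in favour of B.

B, by 12 dB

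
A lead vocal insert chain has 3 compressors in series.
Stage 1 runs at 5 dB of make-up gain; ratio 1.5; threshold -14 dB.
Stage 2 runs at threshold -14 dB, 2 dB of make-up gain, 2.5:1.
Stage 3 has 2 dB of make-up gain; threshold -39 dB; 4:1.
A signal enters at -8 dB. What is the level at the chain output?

-29.35 dB

Stage 1: 6 dB above -14 dB, reduced 1.5:1 to 4 dB above → -10 dB; +5 dB make-up → -5 dB.
Stage 2: 9 dB above -14 dB, reduced 2.5:1 to 3.6 dB above → -10.4 dB; +2 dB make-up → -8.4 dB.
Stage 3: -8.4 dB is 30.6 dB over -39 dB; at 4:1 that becomes 7.65 dB over, giving -31.35 dB; +2 dB make-up → -29.35 dB.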